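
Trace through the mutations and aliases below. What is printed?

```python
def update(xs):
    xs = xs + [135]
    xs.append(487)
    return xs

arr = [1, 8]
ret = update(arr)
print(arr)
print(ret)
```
[1, 8]
[1, 8, 135, 487]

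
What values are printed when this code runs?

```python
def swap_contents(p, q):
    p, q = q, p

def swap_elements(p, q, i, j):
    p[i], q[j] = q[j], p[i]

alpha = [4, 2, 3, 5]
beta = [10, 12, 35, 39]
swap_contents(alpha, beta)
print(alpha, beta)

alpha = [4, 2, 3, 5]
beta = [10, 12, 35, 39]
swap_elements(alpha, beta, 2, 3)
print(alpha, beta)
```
[4, 2, 3, 5] [10, 12, 35, 39]
[4, 2, 39, 5] [10, 12, 35, 3]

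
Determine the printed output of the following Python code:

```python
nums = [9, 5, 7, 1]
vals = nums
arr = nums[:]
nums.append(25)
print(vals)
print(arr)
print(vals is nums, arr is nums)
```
[9, 5, 7, 1, 25]
[9, 5, 7, 1]
True False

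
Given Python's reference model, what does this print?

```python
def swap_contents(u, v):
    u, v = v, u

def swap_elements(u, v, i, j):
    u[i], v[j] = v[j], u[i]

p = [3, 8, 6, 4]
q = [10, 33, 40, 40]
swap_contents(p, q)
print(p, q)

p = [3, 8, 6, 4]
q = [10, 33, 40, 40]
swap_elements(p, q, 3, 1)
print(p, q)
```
[3, 8, 6, 4] [10, 33, 40, 40]
[3, 8, 6, 33] [10, 4, 40, 40]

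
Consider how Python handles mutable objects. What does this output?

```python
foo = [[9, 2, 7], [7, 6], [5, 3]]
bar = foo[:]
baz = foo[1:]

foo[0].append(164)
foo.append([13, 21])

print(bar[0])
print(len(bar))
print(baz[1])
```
[9, 2, 7, 164]
3
[5, 3]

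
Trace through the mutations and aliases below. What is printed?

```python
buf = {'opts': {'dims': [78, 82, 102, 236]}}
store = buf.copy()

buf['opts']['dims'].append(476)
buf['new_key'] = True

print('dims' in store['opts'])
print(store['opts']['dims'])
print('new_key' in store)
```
True
[78, 82, 102, 236, 476]
False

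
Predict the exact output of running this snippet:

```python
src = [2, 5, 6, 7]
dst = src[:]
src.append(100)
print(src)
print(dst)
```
[2, 5, 6, 7, 100]
[2, 5, 6, 7]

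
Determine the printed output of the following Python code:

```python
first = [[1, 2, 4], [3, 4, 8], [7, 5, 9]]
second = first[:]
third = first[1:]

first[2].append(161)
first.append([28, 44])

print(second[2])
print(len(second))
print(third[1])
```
[7, 5, 9, 161]
3
[7, 5, 9, 161]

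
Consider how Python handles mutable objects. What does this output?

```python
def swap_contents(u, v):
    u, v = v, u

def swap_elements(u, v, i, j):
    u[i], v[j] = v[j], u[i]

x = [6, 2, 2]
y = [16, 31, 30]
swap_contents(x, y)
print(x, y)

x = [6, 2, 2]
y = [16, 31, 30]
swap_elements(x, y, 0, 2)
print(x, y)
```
[6, 2, 2] [16, 31, 30]
[30, 2, 2] [16, 31, 6]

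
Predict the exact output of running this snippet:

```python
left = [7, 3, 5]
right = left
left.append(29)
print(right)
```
[7, 3, 5, 29]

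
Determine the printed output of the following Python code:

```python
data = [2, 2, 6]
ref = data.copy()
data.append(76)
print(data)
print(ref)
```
[2, 2, 6, 76]
[2, 2, 6]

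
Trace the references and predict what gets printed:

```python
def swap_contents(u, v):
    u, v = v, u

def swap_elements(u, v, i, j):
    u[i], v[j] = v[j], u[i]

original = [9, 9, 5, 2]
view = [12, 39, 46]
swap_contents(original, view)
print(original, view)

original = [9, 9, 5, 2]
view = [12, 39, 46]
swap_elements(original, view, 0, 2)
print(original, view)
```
[9, 9, 5, 2] [12, 39, 46]
[46, 9, 5, 2] [12, 39, 9]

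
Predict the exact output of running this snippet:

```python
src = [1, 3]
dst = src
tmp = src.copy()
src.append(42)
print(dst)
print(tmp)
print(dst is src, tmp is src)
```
[1, 3, 42]
[1, 3]
True False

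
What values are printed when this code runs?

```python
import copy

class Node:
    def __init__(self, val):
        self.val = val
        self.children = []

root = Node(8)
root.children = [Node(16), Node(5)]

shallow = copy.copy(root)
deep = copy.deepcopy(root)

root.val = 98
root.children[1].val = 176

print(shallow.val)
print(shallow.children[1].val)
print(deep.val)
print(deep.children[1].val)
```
8
176
8
5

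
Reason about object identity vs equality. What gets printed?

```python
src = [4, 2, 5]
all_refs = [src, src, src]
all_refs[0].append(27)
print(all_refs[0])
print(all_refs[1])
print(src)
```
[4, 2, 5, 27]
[4, 2, 5, 27]
[4, 2, 5, 27]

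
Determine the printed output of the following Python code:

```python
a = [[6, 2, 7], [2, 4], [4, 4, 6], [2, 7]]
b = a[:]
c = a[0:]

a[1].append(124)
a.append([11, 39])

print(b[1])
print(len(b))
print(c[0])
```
[2, 4, 124]
4
[6, 2, 7]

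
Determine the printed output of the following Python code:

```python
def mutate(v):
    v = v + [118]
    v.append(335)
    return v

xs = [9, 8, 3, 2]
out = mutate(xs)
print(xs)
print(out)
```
[9, 8, 3, 2]
[9, 8, 3, 2, 118, 335]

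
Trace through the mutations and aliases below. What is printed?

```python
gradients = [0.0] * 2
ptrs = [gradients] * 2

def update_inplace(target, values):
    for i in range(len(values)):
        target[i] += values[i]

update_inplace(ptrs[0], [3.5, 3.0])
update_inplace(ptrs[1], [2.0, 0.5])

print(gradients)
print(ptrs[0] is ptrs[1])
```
[5.5, 3.5]
True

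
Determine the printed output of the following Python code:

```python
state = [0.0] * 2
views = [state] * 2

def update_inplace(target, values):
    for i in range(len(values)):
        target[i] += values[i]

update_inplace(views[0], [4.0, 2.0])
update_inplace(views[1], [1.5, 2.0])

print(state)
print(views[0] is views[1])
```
[5.5, 4.0]
True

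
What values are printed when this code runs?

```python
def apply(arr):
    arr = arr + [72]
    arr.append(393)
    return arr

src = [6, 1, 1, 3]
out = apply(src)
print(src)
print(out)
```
[6, 1, 1, 3]
[6, 1, 1, 3, 72, 393]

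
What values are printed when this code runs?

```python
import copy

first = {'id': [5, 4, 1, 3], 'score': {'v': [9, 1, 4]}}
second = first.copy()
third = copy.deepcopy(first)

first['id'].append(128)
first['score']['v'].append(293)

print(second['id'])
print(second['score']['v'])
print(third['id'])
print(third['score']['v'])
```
[5, 4, 1, 3, 128]
[9, 1, 4, 293]
[5, 4, 1, 3]
[9, 1, 4]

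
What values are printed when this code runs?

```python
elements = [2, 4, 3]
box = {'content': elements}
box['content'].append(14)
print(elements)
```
[2, 4, 3, 14]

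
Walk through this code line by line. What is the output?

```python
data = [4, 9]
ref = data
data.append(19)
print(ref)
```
[4, 9, 19]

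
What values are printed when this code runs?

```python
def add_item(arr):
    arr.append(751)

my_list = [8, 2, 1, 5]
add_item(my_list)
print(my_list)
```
[8, 2, 1, 5, 751]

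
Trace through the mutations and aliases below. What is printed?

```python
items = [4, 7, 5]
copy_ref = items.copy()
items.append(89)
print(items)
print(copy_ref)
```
[4, 7, 5, 89]
[4, 7, 5]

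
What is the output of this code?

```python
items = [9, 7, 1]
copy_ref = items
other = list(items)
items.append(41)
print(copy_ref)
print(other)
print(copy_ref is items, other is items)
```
[9, 7, 1, 41]
[9, 7, 1]
True False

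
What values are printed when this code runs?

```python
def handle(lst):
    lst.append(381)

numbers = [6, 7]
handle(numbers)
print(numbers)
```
[6, 7, 381]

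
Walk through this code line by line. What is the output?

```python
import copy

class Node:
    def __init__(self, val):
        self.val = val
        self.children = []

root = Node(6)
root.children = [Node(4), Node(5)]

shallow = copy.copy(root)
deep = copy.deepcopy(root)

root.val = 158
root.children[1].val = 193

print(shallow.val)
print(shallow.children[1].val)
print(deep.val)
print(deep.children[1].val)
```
6
193
6
5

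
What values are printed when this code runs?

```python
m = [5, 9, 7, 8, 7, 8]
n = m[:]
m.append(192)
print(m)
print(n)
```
[5, 9, 7, 8, 7, 8, 192]
[5, 9, 7, 8, 7, 8]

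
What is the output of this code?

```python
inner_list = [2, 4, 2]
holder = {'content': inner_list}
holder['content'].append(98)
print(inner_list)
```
[2, 4, 2, 98]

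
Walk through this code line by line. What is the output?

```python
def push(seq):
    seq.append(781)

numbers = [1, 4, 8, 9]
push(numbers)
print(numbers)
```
[1, 4, 8, 9, 781]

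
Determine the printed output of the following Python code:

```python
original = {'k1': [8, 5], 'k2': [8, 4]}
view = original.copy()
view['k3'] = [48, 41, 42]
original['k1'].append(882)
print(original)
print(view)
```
{'k1': [8, 5, 882], 'k2': [8, 4]}
{'k1': [8, 5, 882], 'k2': [8, 4], 'k3': [48, 41, 42]}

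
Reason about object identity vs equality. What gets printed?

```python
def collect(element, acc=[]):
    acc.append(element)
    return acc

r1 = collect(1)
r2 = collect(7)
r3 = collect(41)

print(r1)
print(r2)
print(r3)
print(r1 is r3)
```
[1, 7, 41]
[1, 7, 41]
[1, 7, 41]
True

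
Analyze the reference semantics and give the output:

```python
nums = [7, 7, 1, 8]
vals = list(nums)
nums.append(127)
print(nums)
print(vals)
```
[7, 7, 1, 8, 127]
[7, 7, 1, 8]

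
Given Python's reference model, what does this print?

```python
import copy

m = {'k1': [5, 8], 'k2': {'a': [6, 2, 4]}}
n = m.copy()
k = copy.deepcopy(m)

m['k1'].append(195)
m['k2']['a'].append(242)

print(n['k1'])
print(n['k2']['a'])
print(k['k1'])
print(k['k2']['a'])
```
[5, 8, 195]
[6, 2, 4, 242]
[5, 8]
[6, 2, 4]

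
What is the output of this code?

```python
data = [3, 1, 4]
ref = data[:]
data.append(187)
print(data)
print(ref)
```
[3, 1, 4, 187]
[3, 1, 4]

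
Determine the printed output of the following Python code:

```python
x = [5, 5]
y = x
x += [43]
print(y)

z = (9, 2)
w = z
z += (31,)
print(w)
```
[5, 5, 43]
(9, 2)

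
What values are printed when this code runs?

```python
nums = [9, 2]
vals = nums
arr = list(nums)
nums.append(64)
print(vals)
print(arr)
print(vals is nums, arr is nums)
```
[9, 2, 64]
[9, 2]
True False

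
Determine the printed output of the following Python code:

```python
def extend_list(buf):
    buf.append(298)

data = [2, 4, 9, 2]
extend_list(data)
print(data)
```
[2, 4, 9, 2, 298]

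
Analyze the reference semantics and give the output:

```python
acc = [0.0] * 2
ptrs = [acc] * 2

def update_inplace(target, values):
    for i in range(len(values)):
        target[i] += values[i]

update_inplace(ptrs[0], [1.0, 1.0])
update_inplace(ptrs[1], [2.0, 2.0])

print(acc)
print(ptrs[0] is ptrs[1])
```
[3.0, 3.0]
True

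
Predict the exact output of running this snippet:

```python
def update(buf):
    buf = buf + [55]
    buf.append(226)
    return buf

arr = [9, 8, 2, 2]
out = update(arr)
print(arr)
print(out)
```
[9, 8, 2, 2]
[9, 8, 2, 2, 55, 226]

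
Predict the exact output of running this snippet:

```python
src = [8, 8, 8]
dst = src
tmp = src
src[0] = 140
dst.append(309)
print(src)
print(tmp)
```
[140, 8, 8, 309]
[140, 8, 8, 309]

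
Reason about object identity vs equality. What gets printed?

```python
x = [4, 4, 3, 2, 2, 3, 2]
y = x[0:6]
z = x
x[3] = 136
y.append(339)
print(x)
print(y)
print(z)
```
[4, 4, 3, 136, 2, 3, 2]
[4, 4, 3, 2, 2, 3, 339]
[4, 4, 3, 136, 2, 3, 2]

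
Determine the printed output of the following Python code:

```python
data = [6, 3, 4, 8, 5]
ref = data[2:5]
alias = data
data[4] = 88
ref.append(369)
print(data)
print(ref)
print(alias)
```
[6, 3, 4, 8, 88]
[4, 8, 5, 369]
[6, 3, 4, 8, 88]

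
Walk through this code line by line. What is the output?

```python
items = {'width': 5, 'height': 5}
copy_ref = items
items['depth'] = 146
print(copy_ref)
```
{'width': 5, 'height': 5, 'depth': 146}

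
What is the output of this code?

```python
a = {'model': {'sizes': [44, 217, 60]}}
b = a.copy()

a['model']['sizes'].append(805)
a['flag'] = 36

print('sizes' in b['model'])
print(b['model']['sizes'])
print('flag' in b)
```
True
[44, 217, 60, 805]
False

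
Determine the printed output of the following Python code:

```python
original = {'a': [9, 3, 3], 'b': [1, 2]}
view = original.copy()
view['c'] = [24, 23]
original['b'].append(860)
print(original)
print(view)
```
{'a': [9, 3, 3], 'b': [1, 2, 860]}
{'a': [9, 3, 3], 'b': [1, 2, 860], 'c': [24, 23]}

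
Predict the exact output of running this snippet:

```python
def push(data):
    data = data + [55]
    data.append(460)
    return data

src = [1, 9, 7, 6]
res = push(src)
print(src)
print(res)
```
[1, 9, 7, 6]
[1, 9, 7, 6, 55, 460]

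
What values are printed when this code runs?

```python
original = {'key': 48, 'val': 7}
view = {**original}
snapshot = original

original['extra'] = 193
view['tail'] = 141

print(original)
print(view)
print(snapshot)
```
{'key': 48, 'val': 7, 'extra': 193}
{'key': 48, 'val': 7, 'tail': 141}
{'key': 48, 'val': 7, 'extra': 193}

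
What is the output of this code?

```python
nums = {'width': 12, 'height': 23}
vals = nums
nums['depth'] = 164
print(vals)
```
{'width': 12, 'height': 23, 'depth': 164}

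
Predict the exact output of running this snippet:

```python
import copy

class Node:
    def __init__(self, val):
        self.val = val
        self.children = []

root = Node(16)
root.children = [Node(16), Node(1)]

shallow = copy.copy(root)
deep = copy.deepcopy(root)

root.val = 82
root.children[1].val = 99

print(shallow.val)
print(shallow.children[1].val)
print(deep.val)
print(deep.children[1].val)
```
16
99
16
1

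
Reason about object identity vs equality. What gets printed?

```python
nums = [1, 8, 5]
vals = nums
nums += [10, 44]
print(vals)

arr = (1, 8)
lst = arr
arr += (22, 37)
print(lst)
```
[1, 8, 5, 10, 44]
(1, 8)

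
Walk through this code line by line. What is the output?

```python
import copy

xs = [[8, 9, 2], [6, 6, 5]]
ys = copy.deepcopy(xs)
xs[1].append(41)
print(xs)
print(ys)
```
[[8, 9, 2], [6, 6, 5, 41]]
[[8, 9, 2], [6, 6, 5]]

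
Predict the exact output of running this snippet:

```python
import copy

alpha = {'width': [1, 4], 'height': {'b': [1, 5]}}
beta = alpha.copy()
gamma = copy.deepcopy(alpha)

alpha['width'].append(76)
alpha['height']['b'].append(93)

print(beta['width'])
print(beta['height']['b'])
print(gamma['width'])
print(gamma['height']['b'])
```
[1, 4, 76]
[1, 5, 93]
[1, 4]
[1, 5]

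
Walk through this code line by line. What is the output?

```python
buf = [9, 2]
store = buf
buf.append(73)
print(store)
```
[9, 2, 73]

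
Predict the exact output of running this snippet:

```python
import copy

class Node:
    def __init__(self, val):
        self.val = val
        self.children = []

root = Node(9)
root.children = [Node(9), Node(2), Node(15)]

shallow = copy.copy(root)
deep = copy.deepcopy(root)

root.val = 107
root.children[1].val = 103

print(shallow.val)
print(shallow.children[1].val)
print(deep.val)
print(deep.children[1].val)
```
9
103
9
2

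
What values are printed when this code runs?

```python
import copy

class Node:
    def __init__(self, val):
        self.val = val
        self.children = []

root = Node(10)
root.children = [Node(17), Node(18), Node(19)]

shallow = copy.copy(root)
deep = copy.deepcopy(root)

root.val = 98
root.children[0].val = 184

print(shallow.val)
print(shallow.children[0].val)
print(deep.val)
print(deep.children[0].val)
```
10
184
10
17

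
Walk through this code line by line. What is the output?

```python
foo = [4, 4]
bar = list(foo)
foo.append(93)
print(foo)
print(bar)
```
[4, 4, 93]
[4, 4]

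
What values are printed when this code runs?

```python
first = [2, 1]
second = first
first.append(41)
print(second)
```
[2, 1, 41]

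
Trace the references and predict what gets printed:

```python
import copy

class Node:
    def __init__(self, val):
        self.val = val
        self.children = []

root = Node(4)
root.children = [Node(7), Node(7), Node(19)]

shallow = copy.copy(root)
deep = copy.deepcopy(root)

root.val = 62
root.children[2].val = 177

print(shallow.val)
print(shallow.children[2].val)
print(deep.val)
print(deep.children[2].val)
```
4
177
4
19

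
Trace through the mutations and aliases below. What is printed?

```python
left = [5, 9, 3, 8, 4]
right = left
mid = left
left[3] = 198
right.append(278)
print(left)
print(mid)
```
[5, 9, 3, 198, 4, 278]
[5, 9, 3, 198, 4, 278]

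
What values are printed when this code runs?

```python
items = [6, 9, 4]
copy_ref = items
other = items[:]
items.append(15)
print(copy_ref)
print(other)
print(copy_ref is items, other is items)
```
[6, 9, 4, 15]
[6, 9, 4]
True False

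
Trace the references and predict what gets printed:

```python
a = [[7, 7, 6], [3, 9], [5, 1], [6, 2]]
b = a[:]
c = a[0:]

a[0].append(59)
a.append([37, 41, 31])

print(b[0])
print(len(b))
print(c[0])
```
[7, 7, 6, 59]
4
[7, 7, 6, 59]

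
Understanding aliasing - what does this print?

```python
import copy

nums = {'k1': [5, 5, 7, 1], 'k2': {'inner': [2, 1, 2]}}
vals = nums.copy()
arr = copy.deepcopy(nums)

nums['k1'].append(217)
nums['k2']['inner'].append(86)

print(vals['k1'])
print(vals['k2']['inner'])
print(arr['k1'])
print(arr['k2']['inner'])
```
[5, 5, 7, 1, 217]
[2, 1, 2, 86]
[5, 5, 7, 1]
[2, 1, 2]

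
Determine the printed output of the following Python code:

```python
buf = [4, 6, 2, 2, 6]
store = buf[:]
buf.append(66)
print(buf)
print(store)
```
[4, 6, 2, 2, 6, 66]
[4, 6, 2, 2, 6]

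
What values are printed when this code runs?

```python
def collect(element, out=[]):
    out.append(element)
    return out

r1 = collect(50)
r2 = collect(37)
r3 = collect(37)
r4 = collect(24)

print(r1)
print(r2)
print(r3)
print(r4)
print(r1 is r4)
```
[50, 37, 37, 24]
[50, 37, 37, 24]
[50, 37, 37, 24]
[50, 37, 37, 24]
True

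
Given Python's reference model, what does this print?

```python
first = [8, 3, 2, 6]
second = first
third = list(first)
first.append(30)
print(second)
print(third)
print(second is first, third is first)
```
[8, 3, 2, 6, 30]
[8, 3, 2, 6]
True False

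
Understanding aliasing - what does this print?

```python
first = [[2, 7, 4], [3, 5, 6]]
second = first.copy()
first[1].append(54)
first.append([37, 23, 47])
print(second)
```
[[2, 7, 4], [3, 5, 6, 54]]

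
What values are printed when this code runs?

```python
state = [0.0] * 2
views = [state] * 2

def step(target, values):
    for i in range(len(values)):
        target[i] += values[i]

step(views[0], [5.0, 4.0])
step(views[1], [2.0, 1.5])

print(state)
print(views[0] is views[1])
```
[7.0, 5.5]
True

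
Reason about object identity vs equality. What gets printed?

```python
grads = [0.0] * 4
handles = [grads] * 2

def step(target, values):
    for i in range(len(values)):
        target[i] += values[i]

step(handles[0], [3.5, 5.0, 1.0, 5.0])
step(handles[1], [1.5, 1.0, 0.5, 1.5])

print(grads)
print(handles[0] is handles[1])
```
[5.0, 6.0, 1.5, 6.5]
True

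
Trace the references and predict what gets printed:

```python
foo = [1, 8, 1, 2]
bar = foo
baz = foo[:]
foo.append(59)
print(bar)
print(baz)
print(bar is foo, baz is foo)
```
[1, 8, 1, 2, 59]
[1, 8, 1, 2]
True False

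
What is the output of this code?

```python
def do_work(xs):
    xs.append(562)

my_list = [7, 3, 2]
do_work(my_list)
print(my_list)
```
[7, 3, 2, 562]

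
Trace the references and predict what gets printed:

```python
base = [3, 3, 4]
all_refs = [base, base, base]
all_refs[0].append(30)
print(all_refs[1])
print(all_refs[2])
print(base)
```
[3, 3, 4, 30]
[3, 3, 4, 30]
[3, 3, 4, 30]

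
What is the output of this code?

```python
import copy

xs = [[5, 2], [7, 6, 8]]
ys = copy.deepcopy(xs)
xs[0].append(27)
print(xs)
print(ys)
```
[[5, 2, 27], [7, 6, 8]]
[[5, 2], [7, 6, 8]]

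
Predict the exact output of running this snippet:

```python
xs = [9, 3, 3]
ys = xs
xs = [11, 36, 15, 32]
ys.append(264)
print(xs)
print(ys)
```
[11, 36, 15, 32]
[9, 3, 3, 264]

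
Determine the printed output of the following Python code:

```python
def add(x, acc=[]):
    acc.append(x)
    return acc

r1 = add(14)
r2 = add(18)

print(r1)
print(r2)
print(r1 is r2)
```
[14, 18]
[14, 18]
True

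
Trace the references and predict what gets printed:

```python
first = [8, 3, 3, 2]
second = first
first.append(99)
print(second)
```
[8, 3, 3, 2, 99]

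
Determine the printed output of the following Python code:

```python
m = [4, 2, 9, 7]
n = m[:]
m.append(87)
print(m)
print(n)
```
[4, 2, 9, 7, 87]
[4, 2, 9, 7]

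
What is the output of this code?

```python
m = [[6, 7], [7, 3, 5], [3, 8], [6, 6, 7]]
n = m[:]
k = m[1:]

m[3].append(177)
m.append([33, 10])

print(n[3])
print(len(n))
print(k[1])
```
[6, 6, 7, 177]
4
[3, 8]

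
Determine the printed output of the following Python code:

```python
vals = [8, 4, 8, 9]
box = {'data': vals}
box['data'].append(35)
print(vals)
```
[8, 4, 8, 9, 35]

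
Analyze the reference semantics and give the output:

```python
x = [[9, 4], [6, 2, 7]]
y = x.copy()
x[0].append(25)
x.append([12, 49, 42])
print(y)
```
[[9, 4, 25], [6, 2, 7]]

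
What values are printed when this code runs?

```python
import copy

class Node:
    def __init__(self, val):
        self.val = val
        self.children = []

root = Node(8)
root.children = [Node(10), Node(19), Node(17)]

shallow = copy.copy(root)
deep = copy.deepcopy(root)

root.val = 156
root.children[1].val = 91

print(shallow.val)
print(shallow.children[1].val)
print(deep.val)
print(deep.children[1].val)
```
8
91
8
19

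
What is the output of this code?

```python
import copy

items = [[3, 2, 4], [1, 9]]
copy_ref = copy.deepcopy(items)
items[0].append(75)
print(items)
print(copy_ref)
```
[[3, 2, 4, 75], [1, 9]]
[[3, 2, 4], [1, 9]]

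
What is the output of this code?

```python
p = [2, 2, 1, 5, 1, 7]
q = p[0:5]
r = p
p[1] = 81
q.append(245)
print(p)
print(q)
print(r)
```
[2, 81, 1, 5, 1, 7]
[2, 2, 1, 5, 1, 245]
[2, 81, 1, 5, 1, 7]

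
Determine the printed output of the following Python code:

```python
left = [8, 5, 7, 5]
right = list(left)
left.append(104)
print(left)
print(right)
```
[8, 5, 7, 5, 104]
[8, 5, 7, 5]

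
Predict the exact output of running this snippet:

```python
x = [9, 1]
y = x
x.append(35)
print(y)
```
[9, 1, 35]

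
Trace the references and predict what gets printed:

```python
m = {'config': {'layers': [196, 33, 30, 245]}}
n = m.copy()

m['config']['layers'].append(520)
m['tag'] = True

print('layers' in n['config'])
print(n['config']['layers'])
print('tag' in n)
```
True
[196, 33, 30, 245, 520]
False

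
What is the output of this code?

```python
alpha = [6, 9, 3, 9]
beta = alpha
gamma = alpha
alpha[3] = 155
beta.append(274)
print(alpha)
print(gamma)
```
[6, 9, 3, 155, 274]
[6, 9, 3, 155, 274]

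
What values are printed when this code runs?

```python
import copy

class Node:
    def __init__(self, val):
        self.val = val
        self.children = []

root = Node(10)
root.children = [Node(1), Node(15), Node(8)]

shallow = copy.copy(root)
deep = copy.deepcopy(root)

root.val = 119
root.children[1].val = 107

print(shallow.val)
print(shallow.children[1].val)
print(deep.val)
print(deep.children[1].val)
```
10
107
10
15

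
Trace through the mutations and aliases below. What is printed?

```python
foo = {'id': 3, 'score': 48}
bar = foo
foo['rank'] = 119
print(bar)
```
{'id': 3, 'score': 48, 'rank': 119}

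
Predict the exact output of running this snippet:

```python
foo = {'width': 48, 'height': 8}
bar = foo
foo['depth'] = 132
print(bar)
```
{'width': 48, 'height': 8, 'depth': 132}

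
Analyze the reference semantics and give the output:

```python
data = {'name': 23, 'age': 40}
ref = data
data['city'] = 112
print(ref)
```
{'name': 23, 'age': 40, 'city': 112}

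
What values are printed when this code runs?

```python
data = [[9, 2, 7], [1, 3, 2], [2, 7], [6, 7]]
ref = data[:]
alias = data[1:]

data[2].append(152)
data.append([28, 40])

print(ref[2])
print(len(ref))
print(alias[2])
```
[2, 7, 152]
4
[6, 7]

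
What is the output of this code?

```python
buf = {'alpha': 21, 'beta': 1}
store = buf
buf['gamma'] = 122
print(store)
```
{'alpha': 21, 'beta': 1, 'gamma': 122}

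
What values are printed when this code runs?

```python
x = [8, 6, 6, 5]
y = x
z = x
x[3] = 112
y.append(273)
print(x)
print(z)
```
[8, 6, 6, 112, 273]
[8, 6, 6, 112, 273]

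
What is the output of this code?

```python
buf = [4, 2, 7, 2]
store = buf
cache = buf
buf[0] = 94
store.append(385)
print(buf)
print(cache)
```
[94, 2, 7, 2, 385]
[94, 2, 7, 2, 385]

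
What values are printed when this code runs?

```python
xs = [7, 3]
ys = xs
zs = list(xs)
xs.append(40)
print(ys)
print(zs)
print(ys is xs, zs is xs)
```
[7, 3, 40]
[7, 3]
True False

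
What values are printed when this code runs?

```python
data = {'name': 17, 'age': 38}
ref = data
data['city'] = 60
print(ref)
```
{'name': 17, 'age': 38, 'city': 60}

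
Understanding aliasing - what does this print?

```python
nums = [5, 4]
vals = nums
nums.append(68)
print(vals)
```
[5, 4, 68]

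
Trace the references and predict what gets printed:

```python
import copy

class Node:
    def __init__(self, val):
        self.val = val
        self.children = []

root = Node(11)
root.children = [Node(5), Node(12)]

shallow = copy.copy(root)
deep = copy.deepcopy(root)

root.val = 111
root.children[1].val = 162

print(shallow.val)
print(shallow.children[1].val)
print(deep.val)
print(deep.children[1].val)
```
11
162
11
12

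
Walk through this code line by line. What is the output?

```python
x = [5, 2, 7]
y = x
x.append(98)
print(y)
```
[5, 2, 7, 98]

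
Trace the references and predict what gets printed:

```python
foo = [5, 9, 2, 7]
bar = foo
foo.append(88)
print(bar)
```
[5, 9, 2, 7, 88]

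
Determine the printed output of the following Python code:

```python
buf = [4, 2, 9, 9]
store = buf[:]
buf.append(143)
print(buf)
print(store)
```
[4, 2, 9, 9, 143]
[4, 2, 9, 9]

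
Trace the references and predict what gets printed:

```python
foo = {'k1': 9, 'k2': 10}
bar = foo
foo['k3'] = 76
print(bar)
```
{'k1': 9, 'k2': 10, 'k3': 76}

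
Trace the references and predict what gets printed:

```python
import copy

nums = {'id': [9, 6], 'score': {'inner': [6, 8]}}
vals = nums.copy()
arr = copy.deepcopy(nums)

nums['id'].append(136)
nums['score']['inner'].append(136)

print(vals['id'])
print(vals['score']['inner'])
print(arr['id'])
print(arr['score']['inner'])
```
[9, 6, 136]
[6, 8, 136]
[9, 6]
[6, 8]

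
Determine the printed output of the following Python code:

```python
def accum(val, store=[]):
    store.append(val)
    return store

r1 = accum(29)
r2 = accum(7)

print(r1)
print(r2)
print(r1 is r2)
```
[29, 7]
[29, 7]
True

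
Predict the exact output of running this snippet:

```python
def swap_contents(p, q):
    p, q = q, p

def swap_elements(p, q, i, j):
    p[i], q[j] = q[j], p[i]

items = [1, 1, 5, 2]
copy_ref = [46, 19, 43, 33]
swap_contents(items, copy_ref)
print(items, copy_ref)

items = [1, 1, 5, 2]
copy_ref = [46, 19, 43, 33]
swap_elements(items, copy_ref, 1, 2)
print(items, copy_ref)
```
[1, 1, 5, 2] [46, 19, 43, 33]
[1, 43, 5, 2] [46, 19, 1, 33]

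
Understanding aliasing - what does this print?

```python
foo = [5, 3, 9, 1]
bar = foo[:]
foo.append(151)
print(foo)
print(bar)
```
[5, 3, 9, 1, 151]
[5, 3, 9, 1]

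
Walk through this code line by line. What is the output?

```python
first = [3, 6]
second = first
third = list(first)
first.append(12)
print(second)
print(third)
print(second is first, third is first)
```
[3, 6, 12]
[3, 6]
True False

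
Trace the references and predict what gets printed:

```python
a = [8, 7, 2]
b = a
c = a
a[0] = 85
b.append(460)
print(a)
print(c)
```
[85, 7, 2, 460]
[85, 7, 2, 460]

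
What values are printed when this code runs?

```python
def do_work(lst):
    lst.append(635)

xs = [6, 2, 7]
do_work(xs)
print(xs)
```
[6, 2, 7, 635]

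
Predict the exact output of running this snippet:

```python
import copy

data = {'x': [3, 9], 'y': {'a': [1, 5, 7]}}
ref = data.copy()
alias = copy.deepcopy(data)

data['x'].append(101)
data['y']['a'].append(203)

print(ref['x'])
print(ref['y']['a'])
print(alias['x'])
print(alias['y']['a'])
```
[3, 9, 101]
[1, 5, 7, 203]
[3, 9]
[1, 5, 7]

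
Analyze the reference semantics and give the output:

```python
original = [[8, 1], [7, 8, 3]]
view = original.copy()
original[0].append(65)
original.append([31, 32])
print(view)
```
[[8, 1, 65], [7, 8, 3]]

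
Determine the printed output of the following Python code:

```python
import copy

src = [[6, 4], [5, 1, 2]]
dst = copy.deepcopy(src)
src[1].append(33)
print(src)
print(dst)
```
[[6, 4], [5, 1, 2, 33]]
[[6, 4], [5, 1, 2]]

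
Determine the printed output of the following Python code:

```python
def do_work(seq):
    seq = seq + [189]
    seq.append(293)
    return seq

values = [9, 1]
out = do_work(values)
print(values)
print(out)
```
[9, 1]
[9, 1, 189, 293]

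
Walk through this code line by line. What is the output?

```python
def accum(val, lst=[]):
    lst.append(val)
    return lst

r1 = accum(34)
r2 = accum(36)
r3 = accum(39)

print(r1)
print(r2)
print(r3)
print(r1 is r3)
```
[34, 36, 39]
[34, 36, 39]
[34, 36, 39]
True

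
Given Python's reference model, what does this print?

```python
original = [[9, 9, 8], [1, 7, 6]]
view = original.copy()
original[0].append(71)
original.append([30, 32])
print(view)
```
[[9, 9, 8, 71], [1, 7, 6]]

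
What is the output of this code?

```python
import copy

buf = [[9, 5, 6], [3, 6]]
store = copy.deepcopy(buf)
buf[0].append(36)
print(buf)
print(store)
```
[[9, 5, 6, 36], [3, 6]]
[[9, 5, 6], [3, 6]]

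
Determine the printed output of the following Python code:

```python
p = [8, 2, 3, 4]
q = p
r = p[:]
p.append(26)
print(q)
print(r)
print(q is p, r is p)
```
[8, 2, 3, 4, 26]
[8, 2, 3, 4]
True False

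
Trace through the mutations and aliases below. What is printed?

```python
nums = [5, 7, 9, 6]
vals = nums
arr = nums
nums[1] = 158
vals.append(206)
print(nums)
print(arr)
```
[5, 158, 9, 6, 206]
[5, 158, 9, 6, 206]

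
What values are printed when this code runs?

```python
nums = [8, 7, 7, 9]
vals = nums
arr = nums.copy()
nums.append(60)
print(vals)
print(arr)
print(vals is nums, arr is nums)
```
[8, 7, 7, 9, 60]
[8, 7, 7, 9]
True False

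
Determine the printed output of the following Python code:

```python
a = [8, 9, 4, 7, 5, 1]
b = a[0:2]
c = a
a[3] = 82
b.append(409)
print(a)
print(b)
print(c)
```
[8, 9, 4, 82, 5, 1]
[8, 9, 409]
[8, 9, 4, 82, 5, 1]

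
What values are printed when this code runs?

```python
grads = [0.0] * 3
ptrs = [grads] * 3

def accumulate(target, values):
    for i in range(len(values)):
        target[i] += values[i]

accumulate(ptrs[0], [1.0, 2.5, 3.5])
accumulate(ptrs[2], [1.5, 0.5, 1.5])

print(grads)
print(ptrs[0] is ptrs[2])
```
[2.5, 3.0, 5.0]
True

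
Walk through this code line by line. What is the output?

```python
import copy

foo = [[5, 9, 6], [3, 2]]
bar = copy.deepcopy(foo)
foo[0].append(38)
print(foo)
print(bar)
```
[[5, 9, 6, 38], [3, 2]]
[[5, 9, 6], [3, 2]]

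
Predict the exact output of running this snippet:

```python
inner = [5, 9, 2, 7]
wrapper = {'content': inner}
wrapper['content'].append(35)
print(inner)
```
[5, 9, 2, 7, 35]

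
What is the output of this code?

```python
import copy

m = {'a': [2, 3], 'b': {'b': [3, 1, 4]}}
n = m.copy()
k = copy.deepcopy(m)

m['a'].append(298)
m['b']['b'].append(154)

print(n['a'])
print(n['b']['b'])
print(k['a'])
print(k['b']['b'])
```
[2, 3, 298]
[3, 1, 4, 154]
[2, 3]
[3, 1, 4]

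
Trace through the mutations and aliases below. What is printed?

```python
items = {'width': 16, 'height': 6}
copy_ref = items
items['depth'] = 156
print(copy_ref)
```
{'width': 16, 'height': 6, 'depth': 156}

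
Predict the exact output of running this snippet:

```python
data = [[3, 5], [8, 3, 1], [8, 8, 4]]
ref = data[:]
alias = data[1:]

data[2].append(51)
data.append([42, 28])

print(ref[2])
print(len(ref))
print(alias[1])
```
[8, 8, 4, 51]
3
[8, 8, 4, 51]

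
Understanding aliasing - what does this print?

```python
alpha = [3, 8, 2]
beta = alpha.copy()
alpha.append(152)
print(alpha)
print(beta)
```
[3, 8, 2, 152]
[3, 8, 2]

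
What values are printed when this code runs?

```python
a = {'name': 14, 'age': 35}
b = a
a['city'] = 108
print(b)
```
{'name': 14, 'age': 35, 'city': 108}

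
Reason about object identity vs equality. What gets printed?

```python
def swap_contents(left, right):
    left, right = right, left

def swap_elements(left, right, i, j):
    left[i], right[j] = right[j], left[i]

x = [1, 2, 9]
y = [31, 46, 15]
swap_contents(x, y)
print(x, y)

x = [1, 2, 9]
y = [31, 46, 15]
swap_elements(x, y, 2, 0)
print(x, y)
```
[1, 2, 9] [31, 46, 15]
[1, 2, 31] [9, 46, 15]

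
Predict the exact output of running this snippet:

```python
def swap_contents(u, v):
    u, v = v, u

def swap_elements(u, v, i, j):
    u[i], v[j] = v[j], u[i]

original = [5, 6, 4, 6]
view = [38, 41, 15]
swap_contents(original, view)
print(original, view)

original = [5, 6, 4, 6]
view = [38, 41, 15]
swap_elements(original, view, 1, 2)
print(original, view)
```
[5, 6, 4, 6] [38, 41, 15]
[5, 15, 4, 6] [38, 41, 6]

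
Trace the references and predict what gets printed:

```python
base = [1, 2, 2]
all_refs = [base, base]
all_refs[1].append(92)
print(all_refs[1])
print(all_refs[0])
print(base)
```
[1, 2, 2, 92]
[1, 2, 2, 92]
[1, 2, 2, 92]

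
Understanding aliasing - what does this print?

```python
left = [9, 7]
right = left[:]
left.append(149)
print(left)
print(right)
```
[9, 7, 149]
[9, 7]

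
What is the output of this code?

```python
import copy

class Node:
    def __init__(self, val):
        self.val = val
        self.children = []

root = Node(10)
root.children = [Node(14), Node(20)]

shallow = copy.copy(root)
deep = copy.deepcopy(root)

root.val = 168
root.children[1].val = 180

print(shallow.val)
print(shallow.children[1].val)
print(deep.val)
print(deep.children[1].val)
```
10
180
10
20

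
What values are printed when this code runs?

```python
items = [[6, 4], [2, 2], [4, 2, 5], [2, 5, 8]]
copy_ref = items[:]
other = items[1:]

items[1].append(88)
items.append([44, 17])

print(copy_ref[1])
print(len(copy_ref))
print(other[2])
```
[2, 2, 88]
4
[2, 5, 8]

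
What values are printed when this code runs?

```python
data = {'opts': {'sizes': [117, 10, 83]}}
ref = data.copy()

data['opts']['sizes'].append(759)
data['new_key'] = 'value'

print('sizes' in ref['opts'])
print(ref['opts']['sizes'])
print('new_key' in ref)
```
True
[117, 10, 83, 759]
False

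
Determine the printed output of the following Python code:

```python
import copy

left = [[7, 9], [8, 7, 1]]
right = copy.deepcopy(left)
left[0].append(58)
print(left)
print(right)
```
[[7, 9, 58], [8, 7, 1]]
[[7, 9], [8, 7, 1]]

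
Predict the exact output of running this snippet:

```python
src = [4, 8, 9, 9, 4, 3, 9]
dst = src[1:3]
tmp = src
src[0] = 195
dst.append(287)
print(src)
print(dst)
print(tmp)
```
[195, 8, 9, 9, 4, 3, 9]
[8, 9, 287]
[195, 8, 9, 9, 4, 3, 9]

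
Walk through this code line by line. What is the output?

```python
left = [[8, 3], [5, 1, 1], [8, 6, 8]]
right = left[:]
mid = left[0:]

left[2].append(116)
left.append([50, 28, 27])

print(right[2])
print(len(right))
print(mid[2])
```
[8, 6, 8, 116]
3
[8, 6, 8, 116]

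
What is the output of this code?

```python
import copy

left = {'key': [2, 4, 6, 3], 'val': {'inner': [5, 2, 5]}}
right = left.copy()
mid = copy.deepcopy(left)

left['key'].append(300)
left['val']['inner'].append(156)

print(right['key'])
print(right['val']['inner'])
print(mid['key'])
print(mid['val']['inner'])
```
[2, 4, 6, 3, 300]
[5, 2, 5, 156]
[2, 4, 6, 3]
[5, 2, 5]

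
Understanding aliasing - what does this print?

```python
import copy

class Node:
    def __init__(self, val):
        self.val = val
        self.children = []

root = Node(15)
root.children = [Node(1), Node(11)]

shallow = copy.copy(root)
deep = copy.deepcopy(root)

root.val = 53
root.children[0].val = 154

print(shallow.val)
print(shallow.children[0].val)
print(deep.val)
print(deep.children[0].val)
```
15
154
15
1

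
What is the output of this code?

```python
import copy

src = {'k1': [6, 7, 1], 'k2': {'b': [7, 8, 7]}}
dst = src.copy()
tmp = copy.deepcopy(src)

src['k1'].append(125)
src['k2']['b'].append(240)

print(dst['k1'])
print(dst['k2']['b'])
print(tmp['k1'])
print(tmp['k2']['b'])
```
[6, 7, 1, 125]
[7, 8, 7, 240]
[6, 7, 1]
[7, 8, 7]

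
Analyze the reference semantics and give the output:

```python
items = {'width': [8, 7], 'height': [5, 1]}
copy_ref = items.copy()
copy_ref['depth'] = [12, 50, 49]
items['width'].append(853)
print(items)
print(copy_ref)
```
{'width': [8, 7, 853], 'height': [5, 1]}
{'width': [8, 7, 853], 'height': [5, 1], 'depth': [12, 50, 49]}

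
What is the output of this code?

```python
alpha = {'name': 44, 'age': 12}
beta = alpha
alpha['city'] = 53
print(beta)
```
{'name': 44, 'age': 12, 'city': 53}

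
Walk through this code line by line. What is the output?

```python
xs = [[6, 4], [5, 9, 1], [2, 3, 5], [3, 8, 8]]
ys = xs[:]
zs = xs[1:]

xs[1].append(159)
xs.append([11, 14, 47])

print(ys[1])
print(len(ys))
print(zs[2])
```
[5, 9, 1, 159]
4
[3, 8, 8]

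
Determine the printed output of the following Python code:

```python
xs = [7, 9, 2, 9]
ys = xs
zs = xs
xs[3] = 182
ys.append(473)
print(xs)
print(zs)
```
[7, 9, 2, 182, 473]
[7, 9, 2, 182, 473]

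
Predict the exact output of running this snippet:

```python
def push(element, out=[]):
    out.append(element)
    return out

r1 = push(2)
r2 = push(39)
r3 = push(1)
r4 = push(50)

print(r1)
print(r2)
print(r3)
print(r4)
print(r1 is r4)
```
[2, 39, 1, 50]
[2, 39, 1, 50]
[2, 39, 1, 50]
[2, 39, 1, 50]
True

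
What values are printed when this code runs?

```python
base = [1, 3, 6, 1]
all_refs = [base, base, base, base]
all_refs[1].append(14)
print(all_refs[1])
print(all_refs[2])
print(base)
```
[1, 3, 6, 1, 14]
[1, 3, 6, 1, 14]
[1, 3, 6, 1, 14]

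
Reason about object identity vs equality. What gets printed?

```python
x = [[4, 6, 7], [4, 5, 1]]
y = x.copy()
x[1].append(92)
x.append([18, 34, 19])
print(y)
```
[[4, 6, 7], [4, 5, 1, 92]]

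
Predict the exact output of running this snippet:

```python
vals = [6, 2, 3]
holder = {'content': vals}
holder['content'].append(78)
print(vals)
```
[6, 2, 3, 78]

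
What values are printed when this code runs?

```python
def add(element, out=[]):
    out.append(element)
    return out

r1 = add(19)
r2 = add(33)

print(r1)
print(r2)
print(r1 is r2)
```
[19, 33]
[19, 33]
True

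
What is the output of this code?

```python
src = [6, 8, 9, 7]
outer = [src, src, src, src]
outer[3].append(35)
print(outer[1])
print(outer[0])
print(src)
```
[6, 8, 9, 7, 35]
[6, 8, 9, 7, 35]
[6, 8, 9, 7, 35]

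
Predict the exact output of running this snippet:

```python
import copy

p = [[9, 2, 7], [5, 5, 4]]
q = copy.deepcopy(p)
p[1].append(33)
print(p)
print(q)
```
[[9, 2, 7], [5, 5, 4, 33]]
[[9, 2, 7], [5, 5, 4]]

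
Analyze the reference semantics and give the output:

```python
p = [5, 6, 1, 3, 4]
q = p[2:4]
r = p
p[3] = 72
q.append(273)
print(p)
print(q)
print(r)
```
[5, 6, 1, 72, 4]
[1, 3, 273]
[5, 6, 1, 72, 4]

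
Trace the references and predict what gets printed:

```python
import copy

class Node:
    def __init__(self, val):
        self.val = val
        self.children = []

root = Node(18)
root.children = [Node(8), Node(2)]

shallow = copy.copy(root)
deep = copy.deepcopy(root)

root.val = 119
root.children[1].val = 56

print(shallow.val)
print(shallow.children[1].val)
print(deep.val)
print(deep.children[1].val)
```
18
56
18
2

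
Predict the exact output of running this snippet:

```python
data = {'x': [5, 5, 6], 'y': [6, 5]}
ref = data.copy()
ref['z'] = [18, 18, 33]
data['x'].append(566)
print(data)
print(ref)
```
{'x': [5, 5, 6, 566], 'y': [6, 5]}
{'x': [5, 5, 6, 566], 'y': [6, 5], 'z': [18, 18, 33]}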